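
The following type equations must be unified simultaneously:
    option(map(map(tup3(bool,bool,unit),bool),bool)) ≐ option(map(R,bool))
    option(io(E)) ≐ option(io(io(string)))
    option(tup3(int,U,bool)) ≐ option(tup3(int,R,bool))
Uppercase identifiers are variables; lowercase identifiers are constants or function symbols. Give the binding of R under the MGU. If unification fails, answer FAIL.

map(tup3(bool,bool,unit),bool)

Decompose option/1: map(map(tup3(bool,bool,unit),bool),bool) ≐ map(R,bool).
Decompose map/2: map(tup3(bool,bool,unit),bool) ≐ R,  bool ≐ bool.
Bind R := map(tup3(bool,bool,unit),bool); substituting into the one remaining equation that mentions R gives: option(tup3(int,U,bool)) ≐ option(tup3(int,map(tup3(bool,bool,unit),bool),bool)).
Delete trivial equation bool ≐ bool.
Decompose option/1: io(E) ≐ io(io(string)).
Decompose io/1: E ≐ io(string).
Bind E := io(string); no other remaining equation mentions E.
Decompose option/1: tup3(int,U,bool) ≐ tup3(int,map(tup3(bool,bool,unit),bool),bool).
Decompose tup3/3: int ≐ int,  U ≐ map(tup3(bool,bool,unit),bool),  bool ≐ bool.
Delete trivial equation int ≐ int.
Bind U := map(tup3(bool,bool,unit),bool); no other remaining equation mentions U.
Delete trivial equation bool ≐ bool.
MGU = { R -> map(tup3(bool,bool,unit),bool), E -> io(string), U -> map(tup3(bool,bool,unit),bool) }, so R -> map(tup3(bool,bool,unit),bool).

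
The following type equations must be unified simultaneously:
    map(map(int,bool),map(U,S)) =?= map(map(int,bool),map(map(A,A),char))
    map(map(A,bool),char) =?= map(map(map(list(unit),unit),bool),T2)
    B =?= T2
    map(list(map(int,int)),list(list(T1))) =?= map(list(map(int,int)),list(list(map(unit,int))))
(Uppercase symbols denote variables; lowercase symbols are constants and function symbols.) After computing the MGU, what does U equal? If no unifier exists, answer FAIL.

Decompose map/2: map(int,bool) =?= map(int,bool),  map(U,S) =?= map(map(A,A),char).
Delete trivial equation map(int,bool) =?= map(int,bool).
Decompose map/2: U =?= map(A,A),  S =?= char.
Bind U := map(A,A); no other remaining equation mentions U.
Bind S := char; no other remaining equation mentions S.
Decompose map/2: map(A,bool) =?= map(map(list(unit),unit),bool),  char =?= T2.
Decompose map/2: A =?= map(list(unit),unit),  bool =?= bool.
Bind A := map(list(unit),unit); no other remaining equation mentions A. Substituting into the earlier binding gives U := map(map(list(unit),unit),map(list(unit),unit)).
Delete trivial equation bool =?= bool.
Bind T2 := char; substituting into the one remaining equation that mentions T2 gives: B =?= char.
Bind B := char; no other remaining equation mentions B.
Decompose map/2: list(map(int,int)) =?= list(map(int,int)),  list(list(T1)) =?= list(list(map(unit,int))).
Delete trivial equation list(map(int,int)) =?= list(map(int,int)).
Decompose list/1: list(T1) =?= list(map(unit,int)).
Decompose list/1: T1 =?= map(unit,int).
Bind T1 := map(unit,int).
MGU = { U -> map(map(list(unit),unit),map(list(unit),unit)), S -> char, A -> map(list(unit),unit), T2 -> char, B -> char, T1 -> map(unit,int) }, so U -> map(map(list(unit),unit),map(list(unit),unit)).

map(map(list(unit),unit),map(list(unit),unit))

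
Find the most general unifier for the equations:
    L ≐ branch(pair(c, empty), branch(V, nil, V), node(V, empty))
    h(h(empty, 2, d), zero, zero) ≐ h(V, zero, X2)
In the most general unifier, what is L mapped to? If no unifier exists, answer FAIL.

Bind L := branch(pair(c, empty), branch(V, nil, V), node(V, empty)); no other remaining equation mentions L.
Decompose h/3: h(empty, 2, d) ≐ V,  zero ≐ zero,  zero ≐ X2.
Bind V := h(empty, 2, d); no other remaining equation mentions V. Substituting into the earlier binding gives L := branch(pair(c, empty), branch(h(empty, 2, d), nil, h(empty, 2, d)), node(h(empty, 2, d), empty)).
Delete trivial equation zero ≐ zero.
Bind X2 := zero.
MGU = { L -> branch(pair(c, empty), branch(h(empty, 2, d), nil, h(empty, 2, d)), node(h(empty, 2, d), empty)), V -> h(empty, 2, d), X2 -> zero }, so L -> branch(pair(c, empty), branch(h(empty, 2, d), nil, h(empty, 2, d)), node(h(empty, 2, d), empty)).

branch(pair(c, empty), branch(h(empty, 2, d), nil, h(empty, 2, d)), node(h(empty, 2, d), empty))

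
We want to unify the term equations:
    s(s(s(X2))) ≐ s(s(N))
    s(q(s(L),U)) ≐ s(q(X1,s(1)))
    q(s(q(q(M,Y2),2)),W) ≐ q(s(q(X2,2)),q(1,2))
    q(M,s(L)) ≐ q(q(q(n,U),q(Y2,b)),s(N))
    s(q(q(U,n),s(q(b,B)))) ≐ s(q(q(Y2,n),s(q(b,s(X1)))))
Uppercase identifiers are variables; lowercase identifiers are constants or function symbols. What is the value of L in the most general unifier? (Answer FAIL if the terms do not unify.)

s(q(q(q(n,s(1)),q(s(1),b)),s(1)))

Decompose s/1: s(s(X2)) ≐ s(N).
Decompose s/1: s(X2) ≐ N.
Bind N := s(X2); substituting into the one remaining equation that mentions N gives: q(M,s(L)) ≐ q(q(q(n,U),q(Y2,b)),s(s(X2))).
Decompose s/1: q(s(L),U) ≐ q(X1,s(1)).
Decompose q/2: s(L) ≐ X1,  U ≐ s(1).
Bind X1 := s(L); substituting into the one remaining equation that mentions X1 gives: s(q(q(U,n),s(q(b,B)))) ≐ s(q(q(Y2,n),s(q(b,s(s(L)))))).
Bind U := s(1); substituting into the 2 remaining equations that mention U gives: q(M,s(L)) ≐ q(q(q(n,s(1)),q(Y2,b)),s(s(X2))),  s(q(q(s(1),n),s(q(b,B)))) ≐ s(q(q(Y2,n),s(q(b,s(s(L)))))).
Decompose q/2: s(q(q(M,Y2),2)) ≐ s(q(X2,2)),  W ≐ q(1,2).
Decompose s/1: q(q(M,Y2),2) ≐ q(X2,2).
Decompose q/2: q(M,Y2) ≐ X2,  2 ≐ 2.
Bind X2 := q(M,Y2); substituting into the one remaining equation that mentions X2 gives: q(M,s(L)) ≐ q(q(q(n,s(1)),q(Y2,b)),s(s(q(M,Y2)))). Substituting into the earlier binding gives N := s(q(M,Y2)).
Delete trivial equation 2 ≐ 2.
Bind W := q(1,2); no other remaining equation mentions W.
Decompose q/2: M ≐ q(q(n,s(1)),q(Y2,b)),  s(L) ≐ s(s(q(M,Y2))).
Bind M := q(q(n,s(1)),q(Y2,b)); substituting into the one remaining equation that mentions M gives: s(L) ≐ s(s(q(q(q(n,s(1)),q(Y2,b)),Y2))). Substituting into the earlier bindings gives N := s(q(q(q(n,s(1)),q(Y2,b)),Y2)), X2 := q(q(q(n,s(1)),q(Y2,b)),Y2).
Decompose s/1: L ≐ s(q(q(q(n,s(1)),q(Y2,b)),Y2)).
Bind L := s(q(q(q(n,s(1)),q(Y2,b)),Y2)); substituting into the remaining equation gives: s(q(q(s(1),n),s(q(b,B)))) ≐ s(q(q(Y2,n),s(q(b,s(s(s(q(q(q(n,s(1)),q(Y2,b)),Y2)))))))). Substituting into the earlier binding gives X1 := s(s(q(q(q(n,s(1)),q(Y2,b)),Y2))).
Decompose s/1: q(q(s(1),n),s(q(b,B))) ≐ q(q(Y2,n),s(q(b,s(s(s(q(q(q(n,s(1)),q(Y2,b)),Y2))))))).
Decompose q/2: q(s(1),n) ≐ q(Y2,n),  s(q(b,B)) ≐ s(q(b,s(s(s(q(q(q(n,s(1)),q(Y2,b)),Y2)))))).
Decompose q/2: s(1) ≐ Y2,  n ≐ n.
Bind Y2 := s(1); substituting into the one remaining equation that mentions Y2 gives: s(q(b,B)) ≐ s(q(b,s(s(s(q(q(q(n,s(1)),q(s(1),b)),s(1))))))). Substituting into the earlier bindings gives N := s(q(q(q(n,s(1)),q(s(1),b)),s(1))), X1 := s(s(q(q(q(n,s(1)),q(s(1),b)),s(1)))), X2 := q(q(q(n,s(1)),q(s(1),b)),s(1)), M := q(q(n,s(1)),q(s(1),b)), L := s(q(q(q(n,s(1)),q(s(1),b)),s(1))).
Delete trivial equation n ≐ n.
Decompose s/1: q(b,B) ≐ q(b,s(s(s(q(q(q(n,s(1)),q(s(1),b)),s(1)))))).
Decompose q/2: b ≐ b,  B ≐ s(s(s(q(q(q(n,s(1)),q(s(1),b)),s(1))))).
Delete trivial equation b ≐ b.
Bind B := s(s(s(q(q(q(n,s(1)),q(s(1),b)),s(1))))).
MGU = { N ↦ s(q(q(q(n,s(1)),q(s(1),b)),s(1))), X1 ↦ s(s(q(q(q(n,s(1)),q(s(1),b)),s(1)))), U ↦ s(1), X2 ↦ q(q(q(n,s(1)),q(s(1),b)),s(1)), W ↦ q(1,2), M ↦ q(q(n,s(1)),q(s(1),b)), L ↦ s(q(q(q(n,s(1)),q(s(1),b)),s(1))), Y2 ↦ s(1), B ↦ s(s(s(q(q(q(n,s(1)),q(s(1),b)),s(1))))) }, so L ↦ s(q(q(q(n,s(1)),q(s(1),b)),s(1))).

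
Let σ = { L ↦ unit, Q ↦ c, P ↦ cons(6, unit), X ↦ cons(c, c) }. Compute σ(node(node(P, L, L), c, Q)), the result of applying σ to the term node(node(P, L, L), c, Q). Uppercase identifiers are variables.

node(node(cons(6, unit), unit, unit), c, c)

Replace each occurrence of L with unit.
Replace each occurrence of Q with c.
Replace each occurrence of P with cons(6, unit).
Result: node(node(cons(6, unit), unit, unit), c, c).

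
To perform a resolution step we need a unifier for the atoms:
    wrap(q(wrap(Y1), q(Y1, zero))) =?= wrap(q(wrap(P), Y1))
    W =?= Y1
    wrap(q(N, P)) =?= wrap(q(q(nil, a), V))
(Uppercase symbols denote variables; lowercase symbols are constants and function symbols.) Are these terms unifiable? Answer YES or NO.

NO

Decompose wrap/1: q(wrap(Y1), q(Y1, zero)) =?= q(wrap(P), Y1).
Decompose q/2: wrap(Y1) =?= wrap(P),  q(Y1, zero) =?= Y1.
Decompose wrap/1: Y1 =?= P.
Bind Y1 := P; substituting into the 2 remaining equations that mention Y1 gives: q(P, zero) =?= P,  W =?= P.
Occurs check fails: P occurs in q(P, zero); the equation P =?= q(P, zero) has no finite solution.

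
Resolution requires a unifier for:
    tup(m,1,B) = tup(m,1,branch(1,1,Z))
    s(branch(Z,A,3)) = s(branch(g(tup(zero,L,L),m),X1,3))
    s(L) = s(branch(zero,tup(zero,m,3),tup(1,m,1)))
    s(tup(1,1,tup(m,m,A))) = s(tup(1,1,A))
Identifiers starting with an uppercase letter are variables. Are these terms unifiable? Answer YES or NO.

Decompose tup/3: m = m,  1 = 1,  B = branch(1,1,Z).
Delete trivial equation m = m.
Delete trivial equation 1 = 1.
Bind B := branch(1,1,Z); no other remaining equation mentions B.
Decompose s/1: branch(Z,A,3) = branch(g(tup(zero,L,L),m),X1,3).
Decompose branch/3: Z = g(tup(zero,L,L),m),  A = X1,  3 = 3.
Bind Z := g(tup(zero,L,L),m); no other remaining equation mentions Z. Substituting into the earlier binding gives B := branch(1,1,g(tup(zero,L,L),m)).
Bind A := X1; substituting into the one remaining equation that mentions A gives: s(tup(1,1,tup(m,m,X1))) = s(tup(1,1,X1)).
Delete trivial equation 3 = 3.
Decompose s/1: L = branch(zero,tup(zero,m,3),tup(1,m,1)).
Bind L := branch(zero,tup(zero,m,3),tup(1,m,1)); no other remaining equation mentions L. Substituting into the earlier bindings gives B := branch(1,1,g(tup(zero,branch(zero,tup(zero,m,3),tup(1,m,1)),branch(zero,tup(zero,m,3),tup(1,m,1))),m)), Z := g(tup(zero,branch(zero,tup(zero,m,3),tup(1,m,1)),branch(zero,tup(zero,m,3),tup(1,m,1))),m).
Decompose s/1: tup(1,1,tup(m,m,X1)) = tup(1,1,X1).
Decompose tup/3: 1 = 1,  1 = 1,  tup(m,m,X1) = X1.
Delete trivial equation 1 = 1.
Delete trivial equation 1 = 1.
Occurs check fails: X1 occurs in tup(m,m,X1); the equation X1 = tup(m,m,X1) has no finite solution.

NO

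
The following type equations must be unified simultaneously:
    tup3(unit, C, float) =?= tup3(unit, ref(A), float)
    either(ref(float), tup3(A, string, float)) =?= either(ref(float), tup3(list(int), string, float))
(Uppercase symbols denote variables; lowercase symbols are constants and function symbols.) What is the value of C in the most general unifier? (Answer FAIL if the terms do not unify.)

Decompose tup3/3: unit =?= unit,  C =?= ref(A),  float =?= float.
Delete trivial equation unit =?= unit.
Bind C := ref(A); no other remaining equation mentions C.
Delete trivial equation float =?= float.
Decompose either/2: ref(float) =?= ref(float),  tup3(A, string, float) =?= tup3(list(int), string, float).
Delete trivial equation ref(float) =?= ref(float).
Decompose tup3/3: A =?= list(int),  string =?= string,  float =?= float.
Bind A := list(int); no other remaining equation mentions A. Substituting into the earlier binding gives C := ref(list(int)).
Delete trivial equation string =?= string.
Delete trivial equation float =?= float.
MGU = { C -> ref(list(int)), A -> list(int) }, so C -> ref(list(int)).

ref(list(int))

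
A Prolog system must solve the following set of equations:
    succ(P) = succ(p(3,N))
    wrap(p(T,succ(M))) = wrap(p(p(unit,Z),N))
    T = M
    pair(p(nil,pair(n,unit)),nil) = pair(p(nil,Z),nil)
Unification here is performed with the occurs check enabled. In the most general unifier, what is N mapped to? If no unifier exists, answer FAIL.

Decompose succ/1: P = p(3,N).
Bind P := p(3,N); no other remaining equation mentions P.
Decompose wrap/1: p(T,succ(M)) = p(p(unit,Z),N).
Decompose p/2: T = p(unit,Z),  succ(M) = N.
Bind T := p(unit,Z); substituting into the one remaining equation that mentions T gives: p(unit,Z) = M.
Bind N := succ(M); no other remaining equation mentions N. Substituting into the earlier binding gives P := p(3,succ(M)).
Bind M := p(unit,Z); no other remaining equation mentions M. Substituting into the earlier bindings gives P := p(3,succ(p(unit,Z))), N := succ(p(unit,Z)).
Decompose pair/2: p(nil,pair(n,unit)) = p(nil,Z),  nil = nil.
Decompose p/2: nil = nil,  pair(n,unit) = Z.
Delete trivial equation nil = nil.
Bind Z := pair(n,unit); no other remaining equation mentions Z. Substituting into the earlier bindings gives P := p(3,succ(p(unit,pair(n,unit)))), T := p(unit,pair(n,unit)), N := succ(p(unit,pair(n,unit))), M := p(unit,pair(n,unit)).
Delete trivial equation nil = nil.
MGU = { P = p(3,succ(p(unit,pair(n,unit)))), T = p(unit,pair(n,unit)), N = succ(p(unit,pair(n,unit))), M = p(unit,pair(n,unit)), Z = pair(n,unit) }, so N = succ(p(unit,pair(n,unit))).

succ(p(unit,pair(n,unit)))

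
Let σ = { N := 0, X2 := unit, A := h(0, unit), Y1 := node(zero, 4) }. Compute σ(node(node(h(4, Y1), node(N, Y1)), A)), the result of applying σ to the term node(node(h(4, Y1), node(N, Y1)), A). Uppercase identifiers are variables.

node(node(h(4, node(zero, 4)), node(0, node(zero, 4))), h(0, unit))

Replace each occurrence of N with 0.
Replace each occurrence of A with h(0, unit).
Replace each occurrence of Y1 with node(zero, 4).
Result: node(node(h(4, node(zero, 4)), node(0, node(zero, 4))), h(0, unit)).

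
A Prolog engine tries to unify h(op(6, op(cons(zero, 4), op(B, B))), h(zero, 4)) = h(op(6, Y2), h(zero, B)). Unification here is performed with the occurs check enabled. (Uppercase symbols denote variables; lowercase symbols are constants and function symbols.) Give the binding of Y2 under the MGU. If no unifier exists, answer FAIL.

Decompose h/2: op(6, op(cons(zero, 4), op(B, B))) = op(6, Y2),  h(zero, 4) = h(zero, B).
Decompose op/2: 6 = 6,  op(cons(zero, 4), op(B, B)) = Y2.
Delete trivial equation 6 = 6.
Bind Y2 := op(cons(zero, 4), op(B, B)); no other remaining equation mentions Y2.
Decompose h/2: zero = zero,  4 = B.
Delete trivial equation zero = zero.
Bind B := 4. Substituting into the earlier binding gives Y2 := op(cons(zero, 4), op(4, 4)).
MGU = { Y2 -> op(cons(zero, 4), op(4, 4)), B -> 4 }, so Y2 -> op(cons(zero, 4), op(4, 4)).

op(cons(zero, 4), op(4, 4))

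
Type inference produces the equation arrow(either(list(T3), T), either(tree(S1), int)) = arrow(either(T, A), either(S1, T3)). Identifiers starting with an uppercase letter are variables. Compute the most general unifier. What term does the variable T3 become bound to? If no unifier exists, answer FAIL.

FAIL

Decompose arrow/2: either(list(T3), T) = either(T, A),  either(tree(S1), int) = either(S1, T3).
Decompose either/2: list(T3) = T,  T = A.
Bind T := list(T3); substituting into the one remaining equation that mentions T gives: list(T3) = A.
Bind A := list(T3); no other remaining equation mentions A.
Decompose either/2: tree(S1) = S1,  int = T3.
Occurs check fails: S1 occurs in tree(S1); the equation S1 = tree(S1) has no finite solution.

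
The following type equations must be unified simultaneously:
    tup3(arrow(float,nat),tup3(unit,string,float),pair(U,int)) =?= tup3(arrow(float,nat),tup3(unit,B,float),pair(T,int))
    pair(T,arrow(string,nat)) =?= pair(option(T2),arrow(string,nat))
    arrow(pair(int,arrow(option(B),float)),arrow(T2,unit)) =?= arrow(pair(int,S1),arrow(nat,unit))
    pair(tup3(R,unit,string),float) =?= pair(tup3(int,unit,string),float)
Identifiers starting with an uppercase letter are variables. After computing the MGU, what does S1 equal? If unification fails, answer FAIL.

Decompose tup3/3: arrow(float,nat) =?= arrow(float,nat),  tup3(unit,string,float) =?= tup3(unit,B,float),  pair(U,int) =?= pair(T,int).
Delete trivial equation arrow(float,nat) =?= arrow(float,nat).
Decompose tup3/3: unit =?= unit,  string =?= B,  float =?= float.
Delete trivial equation unit =?= unit.
Bind B := string; substituting into the one remaining equation that mentions B gives: arrow(pair(int,arrow(option(string),float)),arrow(T2,unit)) =?= arrow(pair(int,S1),arrow(nat,unit)).
Delete trivial equation float =?= float.
Decompose pair/2: U =?= T,  int =?= int.
Bind U := T; no other remaining equation mentions U.
Delete trivial equation int =?= int.
Decompose pair/2: T =?= option(T2),  arrow(string,nat) =?= arrow(string,nat).
Bind T := option(T2); no other remaining equation mentions T. Substituting into the earlier binding gives U := option(T2).
Delete trivial equation arrow(string,nat) =?= arrow(string,nat).
Decompose arrow/2: pair(int,arrow(option(string),float)) =?= pair(int,S1),  arrow(T2,unit) =?= arrow(nat,unit).
Decompose pair/2: int =?= int,  arrow(option(string),float) =?= S1.
Delete trivial equation int =?= int.
Bind S1 := arrow(option(string),float); no other remaining equation mentions S1.
Decompose arrow/2: T2 =?= nat,  unit =?= unit.
Bind T2 := nat; no other remaining equation mentions T2. Substituting into the earlier bindings gives U := option(nat), T := option(nat).
Delete trivial equation unit =?= unit.
Decompose pair/2: tup3(R,unit,string) =?= tup3(int,unit,string),  float =?= float.
Decompose tup3/3: R =?= int,  unit =?= unit,  string =?= string.
Bind R := int; no other remaining equation mentions R.
Delete trivial equation unit =?= unit.
Delete trivial equation string =?= string.
Delete trivial equation float =?= float.
MGU = { B -> string, U -> option(nat), T -> option(nat), S1 -> arrow(option(string),float), T2 -> nat, R -> int }, so S1 -> arrow(option(string),float).

arrow(option(string),float)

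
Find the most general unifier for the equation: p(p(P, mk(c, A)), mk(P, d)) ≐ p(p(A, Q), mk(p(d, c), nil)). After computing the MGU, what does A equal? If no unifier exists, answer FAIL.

Decompose p/2: p(P, mk(c, A)) ≐ p(A, Q),  mk(P, d) ≐ mk(p(d, c), nil).
Decompose p/2: P ≐ A,  mk(c, A) ≐ Q.
Bind P := A; substituting into the one remaining equation that mentions P gives: mk(A, d) ≐ mk(p(d, c), nil).
Bind Q := mk(c, A); no other remaining equation mentions Q.
Decompose mk/2: A ≐ p(d, c),  d ≐ nil.
Bind A := p(d, c); no other remaining equation mentions A. Substituting into the earlier bindings gives P := p(d, c), Q := mk(c, p(d, c)).
Clash: constants d and nil differ; no unifier exists.

FAIL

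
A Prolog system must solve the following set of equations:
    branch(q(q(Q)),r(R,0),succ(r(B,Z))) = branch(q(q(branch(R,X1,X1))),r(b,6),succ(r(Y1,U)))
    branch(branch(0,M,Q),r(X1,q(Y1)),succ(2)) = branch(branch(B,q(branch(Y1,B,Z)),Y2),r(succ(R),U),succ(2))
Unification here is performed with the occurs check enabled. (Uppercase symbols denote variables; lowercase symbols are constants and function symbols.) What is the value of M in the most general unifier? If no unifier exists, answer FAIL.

FAIL

Decompose branch/3: q(q(Q)) = q(q(branch(R,X1,X1))),  r(R,0) = r(b,6),  succ(r(B,Z)) = succ(r(Y1,U)).
Decompose q/1: q(Q) = q(branch(R,X1,X1)).
Decompose q/1: Q = branch(R,X1,X1).
Bind Q := branch(R,X1,X1); substituting into the one remaining equation that mentions Q gives: branch(branch(0,M,branch(R,X1,X1)),r(X1,q(Y1)),succ(2)) = branch(branch(B,q(branch(Y1,B,Z)),Y2),r(succ(R),U),succ(2)).
Decompose r/2: R = b,  0 = 6.
Bind R := b; substituting into the one remaining equation that mentions R gives: branch(branch(0,M,branch(b,X1,X1)),r(X1,q(Y1)),succ(2)) = branch(branch(B,q(branch(Y1,B,Z)),Y2),r(succ(b),U),succ(2)). Substituting into the earlier binding gives Q := branch(b,X1,X1).
Clash: constants 0 and 6 differ; no unifier exists.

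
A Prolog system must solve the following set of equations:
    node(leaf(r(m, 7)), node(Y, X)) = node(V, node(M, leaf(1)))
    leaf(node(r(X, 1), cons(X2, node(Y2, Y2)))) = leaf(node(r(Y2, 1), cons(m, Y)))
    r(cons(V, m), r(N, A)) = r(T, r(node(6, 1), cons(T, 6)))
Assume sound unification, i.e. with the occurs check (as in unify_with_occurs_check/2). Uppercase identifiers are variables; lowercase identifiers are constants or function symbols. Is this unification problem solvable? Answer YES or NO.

Decompose node/2: leaf(r(m, 7)) = V,  node(Y, X) = node(M, leaf(1)).
Bind V := leaf(r(m, 7)); substituting into the one remaining equation that mentions V gives: r(cons(leaf(r(m, 7)), m), r(N, A)) = r(T, r(node(6, 1), cons(T, 6))).
Decompose node/2: Y = M,  X = leaf(1).
Bind Y := M; substituting into the one remaining equation that mentions Y gives: leaf(node(r(X, 1), cons(X2, node(Y2, Y2)))) = leaf(node(r(Y2, 1), cons(m, M))).
Bind X := leaf(1); substituting into the one remaining equation that mentions X gives: leaf(node(r(leaf(1), 1), cons(X2, node(Y2, Y2)))) = leaf(node(r(Y2, 1), cons(m, M))).
Decompose leaf/1: node(r(leaf(1), 1), cons(X2, node(Y2, Y2))) = node(r(Y2, 1), cons(m, M)).
Decompose node/2: r(leaf(1), 1) = r(Y2, 1),  cons(X2, node(Y2, Y2)) = cons(m, M).
Decompose r/2: leaf(1) = Y2,  1 = 1.
Bind Y2 := leaf(1); substituting into the one remaining equation that mentions Y2 gives: cons(X2, node(leaf(1), leaf(1))) = cons(m, M).
Delete trivial equation 1 = 1.
Decompose cons/2: X2 = m,  node(leaf(1), leaf(1)) = M.
Bind X2 := m; no other remaining equation mentions X2.
Bind M := node(leaf(1), leaf(1)); no other remaining equation mentions M. Substituting into the earlier binding gives Y := node(leaf(1), leaf(1)).
Decompose r/2: cons(leaf(r(m, 7)), m) = T,  r(N, A) = r(node(6, 1), cons(T, 6)).
Bind T := cons(leaf(r(m, 7)), m); substituting into the remaining equation gives: r(N, A) = r(node(6, 1), cons(cons(leaf(r(m, 7)), m), 6)).
Decompose r/2: N = node(6, 1),  A = cons(cons(leaf(r(m, 7)), m), 6).
Bind N := node(6, 1); no other remaining equation mentions N.
Bind A := cons(cons(leaf(r(m, 7)), m), 6).
No equations remain and no clash or occurs-check failure arose, so a unifier exists.

YES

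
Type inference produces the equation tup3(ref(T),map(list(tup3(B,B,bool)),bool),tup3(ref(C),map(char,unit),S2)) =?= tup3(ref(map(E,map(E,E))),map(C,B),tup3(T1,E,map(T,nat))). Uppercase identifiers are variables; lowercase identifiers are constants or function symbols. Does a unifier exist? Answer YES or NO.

YES

Decompose tup3/3: ref(T) =?= ref(map(E,map(E,E))),  map(list(tup3(B,B,bool)),bool) =?= map(C,B),  tup3(ref(C),map(char,unit),S2) =?= tup3(T1,E,map(T,nat)).
Decompose ref/1: T =?= map(E,map(E,E)).
Bind T := map(E,map(E,E)); substituting into the one remaining equation that mentions T gives: tup3(ref(C),map(char,unit),S2) =?= tup3(T1,E,map(map(E,map(E,E)),nat)).
Decompose map/2: list(tup3(B,B,bool)) =?= C,  bool =?= B.
Bind C := list(tup3(B,B,bool)); substituting into the one remaining equation that mentions C gives: tup3(ref(list(tup3(B,B,bool))),map(char,unit),S2) =?= tup3(T1,E,map(map(E,map(E,E)),nat)).
Bind B := bool; substituting into the remaining equation gives: tup3(ref(list(tup3(bool,bool,bool))),map(char,unit),S2) =?= tup3(T1,E,map(map(E,map(E,E)),nat)). Substituting into the earlier binding gives C := list(tup3(bool,bool,bool)).
Decompose tup3/3: ref(list(tup3(bool,bool,bool))) =?= T1,  map(char,unit) =?= E,  S2 =?= map(map(E,map(E,E)),nat).
Bind T1 := ref(list(tup3(bool,bool,bool))); no other remaining equation mentions T1.
Bind E := map(char,unit); substituting into the remaining equation gives: S2 =?= map(map(map(char,unit),map(map(char,unit),map(char,unit))),nat). Substituting into the earlier binding gives T := map(map(char,unit),map(map(char,unit),map(char,unit))).
Bind S2 := map(map(map(char,unit),map(map(char,unit),map(char,unit))),nat).
No equations remain and no clash or occurs-check failure arose, so a unifier exists.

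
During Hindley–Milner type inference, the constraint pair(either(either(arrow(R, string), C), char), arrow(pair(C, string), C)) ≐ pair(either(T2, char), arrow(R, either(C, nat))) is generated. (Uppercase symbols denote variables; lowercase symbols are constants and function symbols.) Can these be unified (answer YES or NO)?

NO

Decompose pair/2: either(either(arrow(R, string), C), char) ≐ either(T2, char),  arrow(pair(C, string), C) ≐ arrow(R, either(C, nat)).
Decompose either/2: either(arrow(R, string), C) ≐ T2,  char ≐ char.
Bind T2 := either(arrow(R, string), C); no other remaining equation mentions T2.
Delete trivial equation char ≐ char.
Decompose arrow/2: pair(C, string) ≐ R,  C ≐ either(C, nat).
Bind R := pair(C, string); no other remaining equation mentions R. Substituting into the earlier binding gives T2 := either(arrow(pair(C, string), string), C).
Occurs check fails: C occurs in either(C, nat); the equation C ≐ either(C, nat) has no finite solution.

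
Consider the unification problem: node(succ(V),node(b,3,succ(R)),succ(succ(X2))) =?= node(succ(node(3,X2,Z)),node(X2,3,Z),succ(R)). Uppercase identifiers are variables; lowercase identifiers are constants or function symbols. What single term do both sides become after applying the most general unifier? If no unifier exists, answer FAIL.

Decompose node/3: succ(V) =?= succ(node(3,X2,Z)),  node(b,3,succ(R)) =?= node(X2,3,Z),  succ(succ(X2)) =?= succ(R).
Decompose succ/1: V =?= node(3,X2,Z).
Bind V := node(3,X2,Z); no other remaining equation mentions V.
Decompose node/3: b =?= X2,  3 =?= 3,  succ(R) =?= Z.
Bind X2 := b; substituting into the one remaining equation that mentions X2 gives: succ(succ(b)) =?= succ(R). Substituting into the earlier binding gives V := node(3,b,Z).
Delete trivial equation 3 =?= 3.
Bind Z := succ(R); no other remaining equation mentions Z. Substituting into the earlier binding gives V := node(3,b,succ(R)).
Decompose succ/1: succ(b) =?= R.
Bind R := succ(b). Substituting into the earlier bindings gives V := node(3,b,succ(succ(b))), Z := succ(succ(b)).
Applying the MGU to either side gives node(succ(node(3,b,succ(succ(b)))),node(b,3,succ(succ(b))),succ(succ(b))).

node(succ(node(3,b,succ(succ(b)))),node(b,3,succ(succ(b))),succ(succ(b)))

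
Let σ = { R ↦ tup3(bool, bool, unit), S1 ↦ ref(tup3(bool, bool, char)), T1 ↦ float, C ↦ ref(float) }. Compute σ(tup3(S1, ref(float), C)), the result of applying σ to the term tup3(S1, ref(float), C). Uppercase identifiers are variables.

tup3(ref(tup3(bool, bool, char)), ref(float), ref(float))

Replace each occurrence of S1 with ref(tup3(bool, bool, char)).
Replace each occurrence of C with ref(float).
Result: tup3(ref(tup3(bool, bool, char)), ref(float), ref(float)).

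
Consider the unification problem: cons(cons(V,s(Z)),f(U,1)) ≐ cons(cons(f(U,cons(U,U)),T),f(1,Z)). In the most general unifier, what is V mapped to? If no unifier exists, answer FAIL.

Decompose cons/2: cons(V,s(Z)) ≐ cons(f(U,cons(U,U)),T),  f(U,1) ≐ f(1,Z).
Decompose cons/2: V ≐ f(U,cons(U,U)),  s(Z) ≐ T.
Bind V := f(U,cons(U,U)); no other remaining equation mentions V.
Bind T := s(Z); no other remaining equation mentions T.
Decompose f/2: U ≐ 1,  1 ≐ Z.
Bind U := 1; no other remaining equation mentions U. Substituting into the earlier binding gives V := f(1,cons(1,1)).
Bind Z := 1. Substituting into the earlier binding gives T := s(1).
MGU = { V -> f(1,cons(1,1)), T -> s(1), U -> 1, Z -> 1 }, so V -> f(1,cons(1,1)).

f(1,cons(1,1))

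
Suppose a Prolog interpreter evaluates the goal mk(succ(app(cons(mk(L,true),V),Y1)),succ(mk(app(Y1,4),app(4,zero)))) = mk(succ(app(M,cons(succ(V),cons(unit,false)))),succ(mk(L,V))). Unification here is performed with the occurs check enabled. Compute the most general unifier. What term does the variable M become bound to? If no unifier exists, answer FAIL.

cons(mk(app(cons(succ(app(4,zero)),cons(unit,false)),4),true),app(4,zero))

Decompose mk/2: succ(app(cons(mk(L,true),V),Y1)) = succ(app(M,cons(succ(V),cons(unit,false)))),  succ(mk(app(Y1,4),app(4,zero))) = succ(mk(L,V)).
Decompose succ/1: app(cons(mk(L,true),V),Y1) = app(M,cons(succ(V),cons(unit,false))).
Decompose app/2: cons(mk(L,true),V) = M,  Y1 = cons(succ(V),cons(unit,false)).
Bind M := cons(mk(L,true),V); no other remaining equation mentions M.
Bind Y1 := cons(succ(V),cons(unit,false)); substituting into the remaining equation gives: succ(mk(app(cons(succ(V),cons(unit,false)),4),app(4,zero))) = succ(mk(L,V)).
Decompose succ/1: mk(app(cons(succ(V),cons(unit,false)),4),app(4,zero)) = mk(L,V).
Decompose mk/2: app(cons(succ(V),cons(unit,false)),4) = L,  app(4,zero) = V.
Bind L := app(cons(succ(V),cons(unit,false)),4); no other remaining equation mentions L. Substituting into the earlier binding gives M := cons(mk(app(cons(succ(V),cons(unit,false)),4),true),V).
Bind V := app(4,zero). Substituting into the earlier bindings gives M := cons(mk(app(cons(succ(app(4,zero)),cons(unit,false)),4),true),app(4,zero)), Y1 := cons(succ(app(4,zero)),cons(unit,false)), L := app(cons(succ(app(4,zero)),cons(unit,false)),4).
MGU = { M -> cons(mk(app(cons(succ(app(4,zero)),cons(unit,false)),4),true),app(4,zero)), Y1 -> cons(succ(app(4,zero)),cons(unit,false)), L -> app(cons(succ(app(4,zero)),cons(unit,false)),4), V -> app(4,zero) }, so M -> cons(mk(app(cons(succ(app(4,zero)),cons(unit,false)),4),true),app(4,zero)).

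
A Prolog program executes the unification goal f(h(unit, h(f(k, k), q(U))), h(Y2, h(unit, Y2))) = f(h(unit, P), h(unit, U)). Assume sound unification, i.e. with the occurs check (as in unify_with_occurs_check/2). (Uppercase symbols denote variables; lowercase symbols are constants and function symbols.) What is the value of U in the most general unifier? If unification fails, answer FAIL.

h(unit, unit)

Decompose f/2: h(unit, h(f(k, k), q(U))) = h(unit, P),  h(Y2, h(unit, Y2)) = h(unit, U).
Decompose h/2: unit = unit,  h(f(k, k), q(U)) = P.
Delete trivial equation unit = unit.
Bind P := h(f(k, k), q(U)); no other remaining equation mentions P.
Decompose h/2: Y2 = unit,  h(unit, Y2) = U.
Bind Y2 := unit; substituting into the remaining equation gives: h(unit, unit) = U.
Bind U := h(unit, unit). Substituting into the earlier binding gives P := h(f(k, k), q(h(unit, unit))).
MGU = { P = h(f(k, k), q(h(unit, unit))), Y2 = unit, U = h(unit, unit) }, so U = h(unit, unit).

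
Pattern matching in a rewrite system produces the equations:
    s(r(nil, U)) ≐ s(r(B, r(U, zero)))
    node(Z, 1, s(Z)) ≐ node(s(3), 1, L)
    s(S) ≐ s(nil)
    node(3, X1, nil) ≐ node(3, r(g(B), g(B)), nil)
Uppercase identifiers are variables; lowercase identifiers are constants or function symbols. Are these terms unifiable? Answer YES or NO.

Decompose s/1: r(nil, U) ≐ r(B, r(U, zero)).
Decompose r/2: nil ≐ B,  U ≐ r(U, zero).
Bind B := nil; substituting into the one remaining equation that mentions B gives: node(3, X1, nil) ≐ node(3, r(g(nil), g(nil)), nil).
Occurs check fails: U occurs in r(U, zero); the equation U ≐ r(U, zero) has no finite solution.

NO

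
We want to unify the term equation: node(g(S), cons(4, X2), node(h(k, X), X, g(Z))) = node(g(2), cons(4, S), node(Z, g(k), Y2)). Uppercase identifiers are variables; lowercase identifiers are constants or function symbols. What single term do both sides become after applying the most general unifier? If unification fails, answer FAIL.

node(g(2), cons(4, 2), node(h(k, g(k)), g(k), g(h(k, g(k)))))

Decompose node/3: g(S) = g(2),  cons(4, X2) = cons(4, S),  node(h(k, X), X, g(Z)) = node(Z, g(k), Y2).
Decompose g/1: S = 2.
Bind S := 2; substituting into the one remaining equation that mentions S gives: cons(4, X2) = cons(4, 2).
Decompose cons/2: 4 = 4,  X2 = 2.
Delete trivial equation 4 = 4.
Bind X2 := 2; no other remaining equation mentions X2.
Decompose node/3: h(k, X) = Z,  X = g(k),  g(Z) = Y2.
Bind Z := h(k, X); substituting into the one remaining equation that mentions Z gives: g(h(k, X)) = Y2.
Bind X := g(k); substituting into the remaining equation gives: g(h(k, g(k))) = Y2. Substituting into the earlier binding gives Z := h(k, g(k)).
Bind Y2 := g(h(k, g(k))).
Applying the MGU to either side gives node(g(2), cons(4, 2), node(h(k, g(k)), g(k), g(h(k, g(k))))).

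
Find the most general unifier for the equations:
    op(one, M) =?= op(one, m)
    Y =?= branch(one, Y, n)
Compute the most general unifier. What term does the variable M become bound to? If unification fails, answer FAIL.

Decompose op/2: one =?= one,  M =?= m.
Delete trivial equation one =?= one.
Bind M := m; no other remaining equation mentions M.
Occurs check fails: Y occurs in branch(one, Y, n); the equation Y =?= branch(one, Y, n) has no finite solution.

FAIL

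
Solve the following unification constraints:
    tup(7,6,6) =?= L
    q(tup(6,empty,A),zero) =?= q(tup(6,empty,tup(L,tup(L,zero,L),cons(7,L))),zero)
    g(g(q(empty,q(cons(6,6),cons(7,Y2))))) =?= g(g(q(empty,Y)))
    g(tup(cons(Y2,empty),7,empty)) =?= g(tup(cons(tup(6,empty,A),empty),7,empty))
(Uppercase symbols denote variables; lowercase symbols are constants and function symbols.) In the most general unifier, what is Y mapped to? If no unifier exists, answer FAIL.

q(cons(6,6),cons(7,tup(6,empty,tup(tup(7,6,6),tup(tup(7,6,6),zero,tup(7,6,6)),cons(7,tup(7,6,6))))))

Bind L := tup(7,6,6); substituting into the one remaining equation that mentions L gives: q(tup(6,empty,A),zero) =?= q(tup(6,empty,tup(tup(7,6,6),tup(tup(7,6,6),zero,tup(7,6,6)),cons(7,tup(7,6,6)))),zero).
Decompose q/2: tup(6,empty,A) =?= tup(6,empty,tup(tup(7,6,6),tup(tup(7,6,6),zero,tup(7,6,6)),cons(7,tup(7,6,6)))),  zero =?= zero.
Decompose tup/3: 6 =?= 6,  empty =?= empty,  A =?= tup(tup(7,6,6),tup(tup(7,6,6),zero,tup(7,6,6)),cons(7,tup(7,6,6))).
Delete trivial equation 6 =?= 6.
Delete trivial equation empty =?= empty.
Bind A := tup(tup(7,6,6),tup(tup(7,6,6),zero,tup(7,6,6)),cons(7,tup(7,6,6))); substituting into the one remaining equation that mentions A gives: g(tup(cons(Y2,empty),7,empty)) =?= g(tup(cons(tup(6,empty,tup(tup(7,6,6),tup(tup(7,6,6),zero,tup(7,6,6)),cons(7,tup(7,6,6)))),empty),7,empty)).
Delete trivial equation zero =?= zero.
Decompose g/1: g(q(empty,q(cons(6,6),cons(7,Y2)))) =?= g(q(empty,Y)).
Decompose g/1: q(empty,q(cons(6,6),cons(7,Y2))) =?= q(empty,Y).
Decompose q/2: empty =?= empty,  q(cons(6,6),cons(7,Y2)) =?= Y.
Delete trivial equation empty =?= empty.
Bind Y := q(cons(6,6),cons(7,Y2)); no other remaining equation mentions Y.
Decompose g/1: tup(cons(Y2,empty),7,empty) =?= tup(cons(tup(6,empty,tup(tup(7,6,6),tup(tup(7,6,6),zero,tup(7,6,6)),cons(7,tup(7,6,6)))),empty),7,empty).
Decompose tup/3: cons(Y2,empty) =?= cons(tup(6,empty,tup(tup(7,6,6),tup(tup(7,6,6),zero,tup(7,6,6)),cons(7,tup(7,6,6)))),empty),  7 =?= 7,  empty =?= empty.
Decompose cons/2: Y2 =?= tup(6,empty,tup(tup(7,6,6),tup(tup(7,6,6),zero,tup(7,6,6)),cons(7,tup(7,6,6)))),  empty =?= empty.
Bind Y2 := tup(6,empty,tup(tup(7,6,6),tup(tup(7,6,6),zero,tup(7,6,6)),cons(7,tup(7,6,6)))); no other remaining equation mentions Y2. Substituting into the earlier binding gives Y := q(cons(6,6),cons(7,tup(6,empty,tup(tup(7,6,6),tup(tup(7,6,6),zero,tup(7,6,6)),cons(7,tup(7,6,6)))))).
Delete trivial equation empty =?= empty.
Delete trivial equation 7 =?= 7.
Delete trivial equation empty =?= empty.
MGU = { L ↦ tup(7,6,6), A ↦ tup(tup(7,6,6),tup(tup(7,6,6),zero,tup(7,6,6)),cons(7,tup(7,6,6))), Y ↦ q(cons(6,6),cons(7,tup(6,empty,tup(tup(7,6,6),tup(tup(7,6,6),zero,tup(7,6,6)),cons(7,tup(7,6,6)))))), Y2 ↦ tup(6,empty,tup(tup(7,6,6),tup(tup(7,6,6),zero,tup(7,6,6)),cons(7,tup(7,6,6)))) }, so Y ↦ q(cons(6,6),cons(7,tup(6,empty,tup(tup(7,6,6),tup(tup(7,6,6),zero,tup(7,6,6)),cons(7,tup(7,6,6)))))).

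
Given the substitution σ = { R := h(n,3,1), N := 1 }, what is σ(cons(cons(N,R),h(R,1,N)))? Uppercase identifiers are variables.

Replace each occurrence of R with h(n,3,1).
Replace each occurrence of N with 1.
Result: cons(cons(1,h(n,3,1)),h(h(n,3,1),1,1)).

cons(cons(1,h(n,3,1)),h(h(n,3,1),1,1))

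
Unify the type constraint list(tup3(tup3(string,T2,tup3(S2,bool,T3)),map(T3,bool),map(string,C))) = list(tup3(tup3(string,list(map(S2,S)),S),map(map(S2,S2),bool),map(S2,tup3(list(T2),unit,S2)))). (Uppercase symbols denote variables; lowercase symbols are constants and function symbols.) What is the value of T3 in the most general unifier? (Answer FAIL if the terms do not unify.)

Decompose list/1: tup3(tup3(string,T2,tup3(S2,bool,T3)),map(T3,bool),map(string,C)) = tup3(tup3(string,list(map(S2,S)),S),map(map(S2,S2),bool),map(S2,tup3(list(T2),unit,S2))).
Decompose tup3/3: tup3(string,T2,tup3(S2,bool,T3)) = tup3(string,list(map(S2,S)),S),  map(T3,bool) = map(map(S2,S2),bool),  map(string,C) = map(S2,tup3(list(T2),unit,S2)).
Decompose tup3/3: string = string,  T2 = list(map(S2,S)),  tup3(S2,bool,T3) = S.
Delete trivial equation string = string.
Bind T2 := list(map(S2,S)); substituting into the one remaining equation that mentions T2 gives: map(string,C) = map(S2,tup3(list(list(map(S2,S))),unit,S2)).
Bind S := tup3(S2,bool,T3); substituting into the one remaining equation that mentions S gives: map(string,C) = map(S2,tup3(list(list(map(S2,tup3(S2,bool,T3)))),unit,S2)). Substituting into the earlier binding gives T2 := list(map(S2,tup3(S2,bool,T3))).
Decompose map/2: T3 = map(S2,S2),  bool = bool.
Bind T3 := map(S2,S2); substituting into the one remaining equation that mentions T3 gives: map(string,C) = map(S2,tup3(list(list(map(S2,tup3(S2,bool,map(S2,S2))))),unit,S2)). Substituting into the earlier bindings gives T2 := list(map(S2,tup3(S2,bool,map(S2,S2)))), S := tup3(S2,bool,map(S2,S2)).
Delete trivial equation bool = bool.
Decompose map/2: string = S2,  C = tup3(list(list(map(S2,tup3(S2,bool,map(S2,S2))))),unit,S2).
Bind S2 := string; substituting into the remaining equation gives: C = tup3(list(list(map(string,tup3(string,bool,map(string,string))))),unit,string). Substituting into the earlier bindings gives T2 := list(map(string,tup3(string,bool,map(string,string)))), S := tup3(string,bool,map(string,string)), T3 := map(string,string).
Bind C := tup3(list(list(map(string,tup3(string,bool,map(string,string))))),unit,string).
MGU = { T2 ↦ list(map(string,tup3(string,bool,map(string,string)))), S ↦ tup3(string,bool,map(string,string)), T3 ↦ map(string,string), S2 ↦ string, C ↦ tup3(list(list(map(string,tup3(string,bool,map(string,string))))),unit,string) }, so T3 ↦ map(string,string).

map(string,string)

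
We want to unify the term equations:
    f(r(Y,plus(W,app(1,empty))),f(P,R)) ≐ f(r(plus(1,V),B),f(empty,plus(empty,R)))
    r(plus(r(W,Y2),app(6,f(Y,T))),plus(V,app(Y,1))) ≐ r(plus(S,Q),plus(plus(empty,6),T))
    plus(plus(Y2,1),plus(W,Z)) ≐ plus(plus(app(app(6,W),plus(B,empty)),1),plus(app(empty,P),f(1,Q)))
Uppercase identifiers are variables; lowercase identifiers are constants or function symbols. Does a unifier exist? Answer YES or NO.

NO

Decompose f/2: r(Y,plus(W,app(1,empty))) ≐ r(plus(1,V),B),  f(P,R) ≐ f(empty,plus(empty,R)).
Decompose r/2: Y ≐ plus(1,V),  plus(W,app(1,empty)) ≐ B.
Bind Y := plus(1,V); substituting into the one remaining equation that mentions Y gives: r(plus(r(W,Y2),app(6,f(plus(1,V),T))),plus(V,app(plus(1,V),1))) ≐ r(plus(S,Q),plus(plus(empty,6),T)).
Bind B := plus(W,app(1,empty)); substituting into the one remaining equation that mentions B gives: plus(plus(Y2,1),plus(W,Z)) ≐ plus(plus(app(app(6,W),plus(plus(W,app(1,empty)),empty)),1),plus(app(empty,P),f(1,Q))).
Decompose f/2: P ≐ empty,  R ≐ plus(empty,R).
Bind P := empty; substituting into the one remaining equation that mentions P gives: plus(plus(Y2,1),plus(W,Z)) ≐ plus(plus(app(app(6,W),plus(plus(W,app(1,empty)),empty)),1),plus(app(empty,empty),f(1,Q))).
Occurs check fails: R occurs in plus(empty,R); the equation R ≐ plus(empty,R) has no finite solution.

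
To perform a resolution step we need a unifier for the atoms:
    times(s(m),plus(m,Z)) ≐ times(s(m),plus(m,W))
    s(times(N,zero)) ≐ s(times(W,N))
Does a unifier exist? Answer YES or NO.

Decompose times/2: s(m) ≐ s(m),  plus(m,Z) ≐ plus(m,W).
Delete trivial equation s(m) ≐ s(m).
Decompose plus/2: m ≐ m,  Z ≐ W.
Delete trivial equation m ≐ m.
Bind Z := W; no other remaining equation mentions Z.
Decompose s/1: times(N,zero) ≐ times(W,N).
Decompose times/2: N ≐ W,  zero ≐ N.
Bind N := W; substituting into the remaining equation gives: zero ≐ W.
Bind W := zero. Substituting into the earlier bindings gives Z := zero, N := zero.
No equations remain and no clash or occurs-check failure arose, so a unifier exists.

YES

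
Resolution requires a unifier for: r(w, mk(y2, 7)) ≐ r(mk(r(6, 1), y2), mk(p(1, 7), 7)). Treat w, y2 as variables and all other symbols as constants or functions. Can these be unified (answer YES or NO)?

Decompose r/2: w ≐ mk(r(6, 1), y2),  mk(y2, 7) ≐ mk(p(1, 7), 7).
Bind w := mk(r(6, 1), y2); no other remaining equation mentions w.
Decompose mk/2: y2 ≐ p(1, 7),  7 ≐ 7.
Bind y2 := p(1, 7); no other remaining equation mentions y2. Substituting into the earlier binding gives w := mk(r(6, 1), p(1, 7)).
Delete trivial equation 7 ≐ 7.
No equations remain and no clash or occurs-check failure arose, so a unifier exists.

YES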